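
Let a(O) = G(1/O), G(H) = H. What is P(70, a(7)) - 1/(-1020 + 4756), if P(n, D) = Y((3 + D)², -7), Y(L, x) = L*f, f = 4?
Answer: 7232847/183064 ≈ 39.510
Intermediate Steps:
a(O) = 1/O
Y(L, x) = 4*L (Y(L, x) = L*4 = 4*L)
P(n, D) = 4*(3 + D)²
P(70, a(7)) - 1/(-1020 + 4756) = 4*(3 + 1/7)² - 1/(-1020 + 4756) = 4*(3 + ⅐)² - 1/3736 = 4*(22/7)² - 1*1/3736 = 4*(484/49) - 1/3736 = 1936/49 - 1/3736 = 7232847/183064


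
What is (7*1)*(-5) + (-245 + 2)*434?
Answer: -105497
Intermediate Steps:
(7*1)*(-5) + (-245 + 2)*434 = 7*(-5) - 243*434 = -35 - 105462 = -105497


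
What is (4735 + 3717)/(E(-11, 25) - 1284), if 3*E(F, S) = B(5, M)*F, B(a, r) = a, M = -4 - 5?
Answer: -25356/3907 ≈ -6.4899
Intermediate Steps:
M = -9
E(F, S) = 5*F/3 (E(F, S) = (5*F)/3 = 5*F/3)
(4735 + 3717)/(E(-11, 25) - 1284) = (4735 + 3717)/((5/3)*(-11) - 1284) = 8452/(-55/3 - 1284) = 8452/(-3907/3) = 8452*(-3/3907) = -25356/3907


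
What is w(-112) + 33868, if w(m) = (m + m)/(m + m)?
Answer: 33869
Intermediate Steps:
w(m) = 1 (w(m) = (2*m)/((2*m)) = (2*m)*(1/(2*m)) = 1)
w(-112) + 33868 = 1 + 33868 = 33869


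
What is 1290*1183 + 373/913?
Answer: 1393302283/913 ≈ 1.5261e+6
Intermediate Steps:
1290*1183 + 373/913 = 1526070 + 373*(1/913) = 1526070 + 373/913 = 1393302283/913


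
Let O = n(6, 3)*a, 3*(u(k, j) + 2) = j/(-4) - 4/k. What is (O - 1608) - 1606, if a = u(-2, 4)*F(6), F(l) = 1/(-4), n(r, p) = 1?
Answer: -38563/12 ≈ -3213.6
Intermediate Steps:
F(l) = -¼
u(k, j) = -2 - 4/(3*k) - j/12 (u(k, j) = -2 + (j/(-4) - 4/k)/3 = -2 + (j*(-¼) - 4/k)/3 = -2 + (-j/4 - 4/k)/3 = -2 + (-4/k - j/4)/3 = -2 + (-4/(3*k) - j/12) = -2 - 4/(3*k) - j/12)
a = 5/12 (a = ((1/12)*(-16 - 1*(-2)*(24 + 4))/(-2))*(-¼) = ((1/12)*(-½)*(-16 - 1*(-2)*28))*(-¼) = ((1/12)*(-½)*(-16 + 56))*(-¼) = ((1/12)*(-½)*40)*(-¼) = -5/3*(-¼) = 5/12 ≈ 0.41667)
O = 5/12 (O = 1*(5/12) = 5/12 ≈ 0.41667)
(O - 1608) - 1606 = (5/12 - 1608) - 1606 = -19291/12 - 1606 = -38563/12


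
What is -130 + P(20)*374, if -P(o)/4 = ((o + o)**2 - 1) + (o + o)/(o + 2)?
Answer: -2394954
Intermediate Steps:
P(o) = 4 - 16*o**2 - 8*o/(2 + o) (P(o) = -4*(((o + o)**2 - 1) + (o + o)/(o + 2)) = -4*(((2*o)**2 - 1) + (2*o)/(2 + o)) = -4*((4*o**2 - 1) + 2*o/(2 + o)) = -4*((-1 + 4*o**2) + 2*o/(2 + o)) = -4*(-1 + 4*o**2 + 2*o/(2 + o)) = 4 - 16*o**2 - 8*o/(2 + o))
-130 + P(20)*374 = -130 + (4*(2 - 1*20 - 8*20**2 - 4*20**3)/(2 + 20))*374 = -130 + (4*(2 - 20 - 8*400 - 4*8000)/22)*374 = -130 + (4*(1/22)*(2 - 20 - 3200 - 32000))*374 = -130 + (4*(1/22)*(-35218))*374 = -130 - 70436/11*374 = -130 - 2394824 = -2394954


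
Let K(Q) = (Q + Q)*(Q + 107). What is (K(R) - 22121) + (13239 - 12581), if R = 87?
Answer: 12293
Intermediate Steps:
K(Q) = 2*Q*(107 + Q) (K(Q) = (2*Q)*(107 + Q) = 2*Q*(107 + Q))
(K(R) - 22121) + (13239 - 12581) = (2*87*(107 + 87) - 22121) + (13239 - 12581) = (2*87*194 - 22121) + 658 = (33756 - 22121) + 658 = 11635 + 658 = 12293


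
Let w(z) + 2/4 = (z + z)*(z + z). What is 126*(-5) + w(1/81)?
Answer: -8273413/13122 ≈ -630.50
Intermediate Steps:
w(z) = -1/2 + 4*z**2 (w(z) = -1/2 + (z + z)*(z + z) = -1/2 + (2*z)*(2*z) = -1/2 + 4*z**2)
126*(-5) + w(1/81) = 126*(-5) + (-1/2 + 4*(1/81)**2) = -630 + (-1/2 + 4*(1/81)**2) = -630 + (-1/2 + 4*(1/6561)) = -630 + (-1/2 + 4/6561) = -630 - 6553/13122 = -8273413/13122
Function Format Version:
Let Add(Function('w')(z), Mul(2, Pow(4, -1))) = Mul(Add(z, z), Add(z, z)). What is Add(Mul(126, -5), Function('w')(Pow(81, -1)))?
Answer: Rational(-8273413, 13122) ≈ -630.50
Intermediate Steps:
Function('w')(z) = Add(Rational(-1, 2), Mul(4, Pow(z, 2))) (Function('w')(z) = Add(Rational(-1, 2), Mul(Add(z, z), Add(z, z))) = Add(Rational(-1, 2), Mul(Mul(2, z), Mul(2, z))) = Add(Rational(-1, 2), Mul(4, Pow(z, 2))))
Add(Mul(126, -5), Function('w')(Pow(81, -1))) = Add(Mul(126, -5), Add(Rational(-1, 2), Mul(4, Pow(Pow(81, -1), 2)))) = Add(-630, Add(Rational(-1, 2), Mul(4, Pow(Rational(1, 81), 2)))) = Add(-630, Add(Rational(-1, 2), Mul(4, Rational(1, 6561)))) = Add(-630, Add(Rational(-1, 2), Rational(4, 6561))) = Add(-630, Rational(-6553, 13122)) = Rational(-8273413, 13122)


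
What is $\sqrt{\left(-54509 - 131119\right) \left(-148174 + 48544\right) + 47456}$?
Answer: $2 \sqrt{4623541274} \approx 1.3599 \cdot 10^{5}$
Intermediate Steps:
$\sqrt{\left(-54509 - 131119\right) \left(-148174 + 48544\right) + 47456} = \sqrt{\left(-185628\right) \left(-99630\right) + 47456} = \sqrt{18494117640 + 47456} = \sqrt{18494165096} = 2 \sqrt{4623541274}$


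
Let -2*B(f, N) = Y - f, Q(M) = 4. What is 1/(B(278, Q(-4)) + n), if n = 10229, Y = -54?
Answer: 1/10395 ≈ 9.6200e-5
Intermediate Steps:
B(f, N) = 27 + f/2 (B(f, N) = -(-54 - f)/2 = 27 + f/2)
1/(B(278, Q(-4)) + n) = 1/((27 + (½)*278) + 10229) = 1/((27 + 139) + 10229) = 1/(166 + 10229) = 1/10395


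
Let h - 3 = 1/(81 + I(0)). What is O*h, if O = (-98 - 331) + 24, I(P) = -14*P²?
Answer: -1220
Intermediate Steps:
O = -405 (O = -429 + 24 = -405)
h = 244/81 (h = 3 + 1/(81 - 14*0²) = 3 + 1/(81 - 14*0) = 3 + 1/(81 + 0) = 3 + 1/81 = 244/81 ≈ 3.0123)
O*h = -405*244/81 = -1220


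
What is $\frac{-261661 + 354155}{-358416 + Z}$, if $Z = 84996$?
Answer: $- \frac{46247}{136710} \approx -0.33829$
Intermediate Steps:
$\frac{-261661 + 354155}{-358416 + Z} = \frac{-261661 + 354155}{-358416 + 84996} = \frac{92494}{-273420} = 92494 \left(- \frac{1}{273420}\right) = - \frac{46247}{136710}$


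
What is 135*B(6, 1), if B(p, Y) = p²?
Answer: 4860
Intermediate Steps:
135*B(6, 1) = 135*6² = 135*36 = 4860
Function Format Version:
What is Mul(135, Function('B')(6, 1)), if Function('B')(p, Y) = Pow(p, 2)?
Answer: 4860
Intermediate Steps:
Mul(135, Function('B')(6, 1)) = Mul(135, Pow(6, 2)) = Mul(135, 36) = 4860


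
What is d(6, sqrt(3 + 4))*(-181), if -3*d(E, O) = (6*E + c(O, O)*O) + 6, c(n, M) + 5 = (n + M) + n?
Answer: 3801 - 905*sqrt(7)/3 ≈ 3002.9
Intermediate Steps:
c(n, M) = -5 + M + 2*n (c(n, M) = -5 + ((n + M) + n) = -5 + ((M + n) + n) = -5 + (M + 2*n) = -5 + M + 2*n)
d(E, O) = -2 - 2*E - O*(-5 + 3*O)/3 (d(E, O) = -((6*E + (-5 + O + 2*O)*O) + 6)/3 = -((6*E + (-5 + 3*O)*O) + 6)/3 = -((6*E + O*(-5 + 3*O)) + 6)/3 = -(6 + 6*E + O*(-5 + 3*O))/3 = -2 - 2*E - O*(-5 + 3*O)/3)
d(6, sqrt(3 + 4))*(-181) = (-2 - (sqrt(3 + 4))**2 - 2*6 + 5*sqrt(3 + 4)/3)*(-181) = (-2 - (sqrt(7))**2 - 12 + 5*sqrt(7)/3)*(-181) = (-2 - 1*7 - 12 + 5*sqrt(7)/3)*(-181) = (-2 - 7 - 12 + 5*sqrt(7)/3)*(-181) = (-21 + 5*sqrt(7)/3)*(-181) = 3801 - 905*sqrt(7)/3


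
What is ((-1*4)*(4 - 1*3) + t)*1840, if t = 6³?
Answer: 390080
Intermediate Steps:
t = 216
((-1*4)*(4 - 1*3) + t)*1840 = ((-1*4)*(4 - 1*3) + 216)*1840 = (-4*(4 - 3) + 216)*1840 = (-4*1 + 216)*1840 = (-4 + 216)*1840 = 212*1840 = 390080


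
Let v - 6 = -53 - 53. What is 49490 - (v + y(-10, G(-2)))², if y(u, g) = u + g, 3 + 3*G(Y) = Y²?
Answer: 337169/9 ≈ 37463.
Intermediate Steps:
G(Y) = -1 + Y²/3
y(u, g) = g + u
v = -100 (v = 6 + (-53 - 53) = 6 - 106 = -100)
49490 - (v + y(-10, G(-2)))² = 49490 - (-100 + ((-1 + (⅓)*(-2)²) - 10))² = 49490 - (-100 + ((-1 + (⅓)*4) - 10))² = 49490 - (-100 + ((-1 + 4/3) - 10))² = 49490 - (-100 + (⅓ - 10))² = 49490 - (-100 - 29/3)² = 49490 - (-329/3)² = 49490 - 1*108241/9 = 49490 - 108241/9 = 337169/9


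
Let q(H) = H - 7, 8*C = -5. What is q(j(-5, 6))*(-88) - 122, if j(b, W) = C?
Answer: 549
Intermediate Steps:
C = -5/8 (C = (1/8)*(-5) = -5/8 ≈ -0.62500)
j(b, W) = -5/8
q(H) = -7 + H
q(j(-5, 6))*(-88) - 122 = (-7 - 5/8)*(-88) - 122 = -61/8*(-88) - 122 = 671 - 122 = 549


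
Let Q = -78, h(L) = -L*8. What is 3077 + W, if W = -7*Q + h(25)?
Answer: 3423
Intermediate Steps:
h(L) = -8*L
W = 346 (W = -7*(-78) - 8*25 = 546 - 200 = 346)
3077 + W = 3077 + 346 = 3423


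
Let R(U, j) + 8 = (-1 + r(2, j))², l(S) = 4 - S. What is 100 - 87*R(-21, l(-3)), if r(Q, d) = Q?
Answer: 709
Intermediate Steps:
R(U, j) = -7 (R(U, j) = -8 + (-1 + 2)² = -8 + 1² = -8 + 1 = -7)
100 - 87*R(-21, l(-3)) = 100 - 87*(-7) = 100 + 609 = 709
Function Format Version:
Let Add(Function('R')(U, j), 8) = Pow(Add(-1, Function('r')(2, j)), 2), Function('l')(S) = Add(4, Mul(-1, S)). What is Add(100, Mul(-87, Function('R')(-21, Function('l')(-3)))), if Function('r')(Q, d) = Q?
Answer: 709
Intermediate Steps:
Function('R')(U, j) = -7 (Function('R')(U, j) = Add(-8, Pow(Add(-1, 2), 2)) = Add(-8, Pow(1, 2)) = Add(-8, 1) = -7)
Add(100, Mul(-87, Function('R')(-21, Function('l')(-3)))) = Add(100, Mul(-87, -7)) = Add(100, 609) = 709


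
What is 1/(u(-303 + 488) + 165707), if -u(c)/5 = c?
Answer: 1/164782 ≈ 6.0686e-6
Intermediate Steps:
u(c) = -5*c
1/(u(-303 + 488) + 165707) = 1/(-5*(-303 + 488) + 165707) = 1/(-5*185 + 165707) = 1/(-925 + 165707) = 1/164782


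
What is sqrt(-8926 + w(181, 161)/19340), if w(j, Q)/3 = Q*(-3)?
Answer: 13*I*sqrt(4938860635)/9670 ≈ 94.478*I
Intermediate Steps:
w(j, Q) = -9*Q (w(j, Q) = 3*(Q*(-3)) = 3*(-3*Q) = -9*Q)
sqrt(-8926 + w(181, 161)/19340) = sqrt(-8926 - 9*161/19340) = sqrt(-8926 - 1449*1/19340) = sqrt(-8926 - 1449/19340) = sqrt(-172630289/19340) = 13*I*sqrt(4938860635)/9670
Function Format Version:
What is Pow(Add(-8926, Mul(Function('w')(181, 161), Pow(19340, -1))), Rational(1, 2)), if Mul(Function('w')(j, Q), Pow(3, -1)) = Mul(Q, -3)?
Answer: Mul(Rational(13, 9670), I, Pow(4938860635, Rational(1, 2))) ≈ Mul(94.478, I)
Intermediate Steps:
Function('w')(j, Q) = Mul(-9, Q) (Function('w')(j, Q) = Mul(3, Mul(Q, -3)) = Mul(3, Mul(-3, Q)) = Mul(-9, Q))
Pow(Add(-8926, Mul(Function('w')(181, 161), Pow(19340, -1))), Rational(1, 2)) = Pow(Add(-8926, Mul(Mul(-9, 161), Pow(19340, -1))), Rational(1, 2)) = Pow(Add(-8926, Mul(-1449, Rational(1, 19340))), Rational(1, 2)) = Pow(Add(-8926, Rational(-1449, 19340)), Rational(1, 2)) = Pow(Rational(-172630289, 19340), Rational(1, 2)) = Mul(Rational(13, 9670), I, Pow(4938860635, Rational(1, 2)))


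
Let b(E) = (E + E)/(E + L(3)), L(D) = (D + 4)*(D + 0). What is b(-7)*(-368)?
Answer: 368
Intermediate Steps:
L(D) = D*(4 + D) (L(D) = (4 + D)*D = D*(4 + D))
b(E) = 2*E/(21 + E) (b(E) = (E + E)/(E + 3*(4 + 3)) = (2*E)/(E + 3*7) = (2*E)/(E + 21) = (2*E)/(21 + E) = 2*E/(21 + E))
b(-7)*(-368) = (2*(-7)/(21 - 7))*(-368) = (2*(-7)/14)*(-368) = (2*(-7)*(1/14))*(-368) = -1*(-368) = 368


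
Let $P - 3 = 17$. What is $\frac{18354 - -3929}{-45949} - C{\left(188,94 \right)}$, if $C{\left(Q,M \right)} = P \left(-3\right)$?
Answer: $\frac{2734657}{45949} \approx 59.515$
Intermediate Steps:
$P = 20$ ($P = 3 + 17 = 20$)
$C{\left(Q,M \right)} = -60$ ($C{\left(Q,M \right)} = 20 \left(-3\right) = -60$)
$\frac{18354 - -3929}{-45949} - C{\left(188,94 \right)} = \frac{18354 - -3929}{-45949} - -60 = \left(18354 + 3929\right) \left(- \frac{1}{45949}\right) + 60 = 22283 \left(- \frac{1}{45949}\right) + 60 = - \frac{22283}{45949} + 60 = \frac{2734657}{45949}$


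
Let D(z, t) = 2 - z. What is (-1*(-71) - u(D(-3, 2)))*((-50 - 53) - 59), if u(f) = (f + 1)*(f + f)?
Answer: -1782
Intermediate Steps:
u(f) = 2*f*(1 + f) (u(f) = (1 + f)*(2*f) = 2*f*(1 + f))
(-1*(-71) - u(D(-3, 2)))*((-50 - 53) - 59) = (-1*(-71) - 2*(2 - 1*(-3))*(1 + (2 - 1*(-3))))*((-50 - 53) - 59) = (71 - 2*(2 + 3)*(1 + (2 + 3)))*(-103 - 59) = (71 - 2*5*(1 + 5))*(-162) = (71 - 2*5*6)*(-162) = (71 - 1*60)*(-162) = (71 - 60)*(-162) = 11*(-162) = -1782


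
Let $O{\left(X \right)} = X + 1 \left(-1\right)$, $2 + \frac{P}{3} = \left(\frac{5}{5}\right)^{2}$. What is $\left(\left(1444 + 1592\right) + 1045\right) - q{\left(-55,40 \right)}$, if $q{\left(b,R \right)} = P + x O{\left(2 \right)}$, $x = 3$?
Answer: $4081$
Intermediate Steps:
$P = -3$ ($P = -6 + 3 \left(\frac{5}{5}\right)^{2} = -6 + 3 \left(5 \cdot \frac{1}{5}\right)^{2} = -6 + 3 \cdot 1^{2} = -6 + 3 \cdot 1 = -6 + 3 = -3$)
$O{\left(X \right)} = -1 + X$ ($O{\left(X \right)} = X - 1 = -1 + X$)
$q{\left(b,R \right)} = 0$ ($q{\left(b,R \right)} = -3 + 3 \left(-1 + 2\right) = -3 + 3 \cdot 1 = -3 + 3 = 0$)
$\left(\left(1444 + 1592\right) + 1045\right) - q{\left(-55,40 \right)} = \left(\left(1444 + 1592\right) + 1045\right) - 0 = \left(3036 + 1045\right) + 0 = 4081 + 0 = 4081$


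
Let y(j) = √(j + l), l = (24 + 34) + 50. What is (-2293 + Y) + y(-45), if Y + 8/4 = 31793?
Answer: 29498 + 3*√7 ≈ 29506.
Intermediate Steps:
Y = 31791 (Y = -2 + 31793 = 31791)
l = 108 (l = 58 + 50 = 108)
y(j) = √(108 + j) (y(j) = √(j + 108) = √(108 + j))
(-2293 + Y) + y(-45) = (-2293 + 31791) + √(108 - 45) = 29498 + √63 = 29498 + 3*√7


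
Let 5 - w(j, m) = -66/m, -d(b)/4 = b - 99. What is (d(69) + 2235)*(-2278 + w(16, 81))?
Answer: -48158965/9 ≈ -5.3510e+6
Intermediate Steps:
d(b) = 396 - 4*b (d(b) = -4*(b - 99) = -4*(-99 + b) = 396 - 4*b)
w(j, m) = 5 + 66/m (w(j, m) = 5 - (-66)/m = 5 + 66/m)
(d(69) + 2235)*(-2278 + w(16, 81)) = ((396 - 4*69) + 2235)*(-2278 + (5 + 66/81)) = ((396 - 276) + 2235)*(-2278 + (5 + 66*(1/81))) = (120 + 2235)*(-2278 + (5 + 22/27)) = 2355*(-2278 + 157/27) = 2355*(-61349/27) = -48158965/9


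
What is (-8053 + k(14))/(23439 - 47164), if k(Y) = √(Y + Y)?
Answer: 8053/23725 - 2*√7/23725 ≈ 0.33921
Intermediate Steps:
k(Y) = √2*√Y (k(Y) = √(2*Y) = √2*√Y)
(-8053 + k(14))/(23439 - 47164) = (-8053 + √2*√14)/(23439 - 47164) = (-8053 + 2*√7)/(-23725) = (-8053 + 2*√7)*(-1/23725) = 8053/23725 - 2*√7/23725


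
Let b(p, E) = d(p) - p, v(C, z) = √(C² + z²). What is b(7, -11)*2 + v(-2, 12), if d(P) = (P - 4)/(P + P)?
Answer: -95/7 + 2*√37 ≈ -1.4059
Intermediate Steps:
d(P) = (-4 + P)/(2*P) (d(P) = (-4 + P)/((2*P)) = (-4 + P)*(1/(2*P)) = (-4 + P)/(2*P))
b(p, E) = -p + (-4 + p)/(2*p) (b(p, E) = (-4 + p)/(2*p) - p = -p + (-4 + p)/(2*p))
b(7, -11)*2 + v(-2, 12) = (½ - 1*7 - 2/7)*2 + √((-2)² + 12²) = (½ - 7 - 2*⅐)*2 + √(4 + 144) = (½ - 7 - 2/7)*2 + √148 = -95/14*2 + 2*√37 = -95/7 + 2*√37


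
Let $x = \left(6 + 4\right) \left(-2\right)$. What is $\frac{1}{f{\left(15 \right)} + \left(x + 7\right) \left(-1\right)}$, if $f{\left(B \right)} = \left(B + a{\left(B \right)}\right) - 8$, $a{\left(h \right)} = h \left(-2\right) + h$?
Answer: $\frac{1}{5} \approx 0.2$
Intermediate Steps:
$a{\left(h \right)} = - h$ ($a{\left(h \right)} = - 2 h + h = - h$)
$f{\left(B \right)} = -8$ ($f{\left(B \right)} = \left(B - B\right) - 8 = 0 - 8 = -8$)
$x = -20$ ($x = 10 \left(-2\right) = -20$)
$\frac{1}{f{\left(15 \right)} + \left(x + 7\right) \left(-1\right)} = \frac{1}{-8 + \left(-20 + 7\right) \left(-1\right)} = \frac{1}{-8 - -13} = \frac{1}{-8 + 13} = \frac{1}{5}$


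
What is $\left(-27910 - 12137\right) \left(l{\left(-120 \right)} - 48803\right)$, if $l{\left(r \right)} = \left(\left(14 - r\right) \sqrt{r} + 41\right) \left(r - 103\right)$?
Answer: $2320563462 + 2393368908 i \sqrt{30} \approx 2.3206 \cdot 10^{9} + 1.3109 \cdot 10^{10} i$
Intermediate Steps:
$l{\left(r \right)} = \left(-103 + r\right) \left(41 + \sqrt{r} \left(14 - r\right)\right)$ ($l{\left(r \right)} = \left(\sqrt{r} \left(14 - r\right) + 41\right) \left(-103 + r\right) = \left(41 + \sqrt{r} \left(14 - r\right)\right) \left(-103 + r\right) = \left(-103 + r\right) \left(41 + \sqrt{r} \left(14 - r\right)\right)$)
$\left(-27910 - 12137\right) \left(l{\left(-120 \right)} - 48803\right) = \left(-27910 - 12137\right) \left(\left(-4223 - \left(-120\right)^{\frac{5}{2}} - 1442 \sqrt{-120} + 41 \left(-120\right) + 117 \left(-120\right)^{\frac{3}{2}}\right) - 48803\right) = - 40047 \left(\left(-4223 - 28800 i \sqrt{30} - 1442 \cdot 2 i \sqrt{30} - 4920 + 117 \left(- 240 i \sqrt{30}\right)\right) - 48803\right) = - 40047 \left(\left(-4223 - 28800 i \sqrt{30} - 2884 i \sqrt{30} - 4920 - 28080 i \sqrt{30}\right) - 48803\right) = - 40047 \left(\left(-9143 - 59764 i \sqrt{30}\right) - 48803\right) = - 40047 \left(-57946 - 59764 i \sqrt{30}\right) = 2320563462 + 2393368908 i \sqrt{30}$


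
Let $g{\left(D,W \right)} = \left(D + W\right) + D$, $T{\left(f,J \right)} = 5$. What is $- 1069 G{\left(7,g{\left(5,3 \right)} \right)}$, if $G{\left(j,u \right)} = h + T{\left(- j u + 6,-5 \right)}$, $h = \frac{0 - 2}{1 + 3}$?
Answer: $- \frac{9621}{2} \approx -4810.5$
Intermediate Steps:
$h = - \frac{1}{2}$ ($h = - \frac{2}{4} = \left(-2\right) \frac{1}{4} = - \frac{1}{2} \approx -0.5$)
$g{\left(D,W \right)} = W + 2 D$
$G{\left(j,u \right)} = \frac{9}{2}$ ($G{\left(j,u \right)} = - \frac{1}{2} + 5 = \frac{9}{2}$)
$- 1069 G{\left(7,g{\left(5,3 \right)} \right)} = \left(-1069\right) \frac{9}{2} = - \frac{9621}{2}$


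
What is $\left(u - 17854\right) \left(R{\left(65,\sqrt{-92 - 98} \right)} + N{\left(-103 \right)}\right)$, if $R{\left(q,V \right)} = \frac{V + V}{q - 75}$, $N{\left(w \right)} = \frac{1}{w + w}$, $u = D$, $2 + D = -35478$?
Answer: $\frac{26667}{103} + \frac{53334 i \sqrt{190}}{5} \approx 258.9 + 1.4703 \cdot 10^{5} i$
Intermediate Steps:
$D = -35480$ ($D = -2 - 35478 = -35480$)
$u = -35480$
$N{\left(w \right)} = \frac{1}{2 w}$
$R{\left(q,V \right)} = \frac{2 V}{-75 + q}$
$\left(u - 17854\right) \left(R{\left(65,\sqrt{-92 - 98} \right)} + N{\left(-103 \right)}\right) = \left(-35480 - 17854\right) \left(\frac{2 \sqrt{-92 - 98}}{-75 + 65} + \frac{1}{2 \left(-103\right)}\right) = - 53334 \left(\frac{2 \sqrt{-190}}{-10} + \frac{1}{2} \left(- \frac{1}{103}\right)\right) = - 53334 \left(2 i \sqrt{190} \left(- \frac{1}{10}\right) - \frac{1}{206}\right) = - 53334 \left(- \frac{i \sqrt{190}}{5} - \frac{1}{206}\right) = - 53334 \left(- \frac{1}{206} - \frac{i \sqrt{190}}{5}\right) = \frac{26667}{103} + \frac{53334 i \sqrt{190}}{5}$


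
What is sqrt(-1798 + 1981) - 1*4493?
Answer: -4493 + sqrt(183) ≈ -4479.5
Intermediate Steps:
sqrt(-1798 + 1981) - 1*4493 = sqrt(183) - 4493 = -4493 + sqrt(183)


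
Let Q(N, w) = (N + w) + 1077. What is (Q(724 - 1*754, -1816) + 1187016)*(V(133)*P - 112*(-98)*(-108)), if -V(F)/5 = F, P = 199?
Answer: -1563168680521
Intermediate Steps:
V(F) = -5*F
Q(N, w) = 1077 + N + w
(Q(724 - 1*754, -1816) + 1187016)*(V(133)*P - 112*(-98)*(-108)) = ((1077 + (724 - 1*754) - 1816) + 1187016)*(-5*133*199 - 112*(-98)*(-108)) = ((1077 + (724 - 754) - 1816) + 1187016)*(-665*199 + 10976*(-108)) = ((1077 - 30 - 1816) + 1187016)*(-132335 - 1185408) = (-769 + 1187016)*(-1317743) = 1186247*(-1317743) = -1563168680521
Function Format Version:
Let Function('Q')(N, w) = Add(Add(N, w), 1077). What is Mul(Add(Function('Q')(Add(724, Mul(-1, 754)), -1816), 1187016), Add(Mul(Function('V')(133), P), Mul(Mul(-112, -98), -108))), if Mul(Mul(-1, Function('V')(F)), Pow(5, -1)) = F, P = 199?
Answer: -1563168680521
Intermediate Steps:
Function('V')(F) = Mul(-5, F)
Function('Q')(N, w) = Add(1077, N, w)
Mul(Add(Function('Q')(Add(724, Mul(-1, 754)), -1816), 1187016), Add(Mul(Function('V')(133), P), Mul(Mul(-112, -98), -108))) = Mul(Add(Add(1077, Add(724, Mul(-1, 754)), -1816), 1187016), Add(Mul(Mul(-5, 133), 199), Mul(Mul(-112, -98), -108))) = Mul(Add(Add(1077, Add(724, -754), -1816), 1187016), Add(Mul(-665, 199), Mul(10976, -108))) = Mul(Add(Add(1077, -30, -1816), 1187016), Add(-132335, -1185408)) = Mul(Add(-769, 1187016), -1317743) = Mul(1186247, -1317743) = -1563168680521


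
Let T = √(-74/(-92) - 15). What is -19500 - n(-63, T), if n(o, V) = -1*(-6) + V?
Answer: -19506 - I*√30038/46 ≈ -19506.0 - 3.7677*I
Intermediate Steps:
T = I*√30038/46 (T = √(-74*(-1/92) - 15) = √(37/46 - 15) = √(-653/46) = I*√30038/46 ≈ 3.7677*I)
n(o, V) = 6 + V
-19500 - n(-63, T) = -19500 - (6 + I*√30038/46) = -19500 + (-6 - I*√30038/46) = -19506 - I*√30038/46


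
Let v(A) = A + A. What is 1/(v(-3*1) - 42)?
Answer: -1/48 ≈ -0.020833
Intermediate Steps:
v(A) = 2*A
1/(v(-3*1) - 42) = 1/(2*(-3*1) - 42) = 1/(2*(-3) - 42) = 1/(-6 - 42) = 1/(-48) = -1/48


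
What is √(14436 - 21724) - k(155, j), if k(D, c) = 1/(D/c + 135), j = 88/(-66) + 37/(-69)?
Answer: -43/2240 + 2*I*√1822 ≈ -0.019196 + 85.37*I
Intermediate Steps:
j = -43/23 (j = 88*(-1/66) + 37*(-1/69) = -4/3 - 37/69 = -43/23 ≈ -1.8696)
k(D, c) = 1/(135 + D/c)
√(14436 - 21724) - k(155, j) = √(14436 - 21724) - (-43)/(23*(155 + 135*(-43/23))) = √(-7288) - (-43)/(23*(155 - 5805/23)) = 2*I*√1822 - (-43)/(23*(-2240/23)) = 2*I*√1822 - (-43)*(-23)/(23*2240) = 2*I*√1822 - 1*43/2240 = 2*I*√1822 - 43/2240 = -43/2240 + 2*I*√1822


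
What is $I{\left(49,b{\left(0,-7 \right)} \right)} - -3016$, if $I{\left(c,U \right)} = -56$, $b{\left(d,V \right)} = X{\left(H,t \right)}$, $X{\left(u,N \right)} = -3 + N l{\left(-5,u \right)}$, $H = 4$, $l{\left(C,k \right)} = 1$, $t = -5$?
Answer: $2960$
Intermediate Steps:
$X{\left(u,N \right)} = -3 + N$ ($X{\left(u,N \right)} = -3 + N 1 = -3 + N$)
$b{\left(d,V \right)} = -8$ ($b{\left(d,V \right)} = -3 - 5 = -8$)
$I{\left(49,b{\left(0,-7 \right)} \right)} - -3016 = -56 - -3016 = -56 + 3016 = 2960$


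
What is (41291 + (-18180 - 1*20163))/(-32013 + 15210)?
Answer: -2948/16803 ≈ -0.17544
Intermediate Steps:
(41291 + (-18180 - 1*20163))/(-32013 + 15210) = (41291 + (-18180 - 20163))/(-16803) = (41291 - 38343)*(-1/16803) = 2948*(-1/16803) = -2948/16803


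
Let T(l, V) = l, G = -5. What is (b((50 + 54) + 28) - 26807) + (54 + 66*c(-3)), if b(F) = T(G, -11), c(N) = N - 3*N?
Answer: -26362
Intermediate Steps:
c(N) = -2*N
b(F) = -5
(b((50 + 54) + 28) - 26807) + (54 + 66*c(-3)) = (-5 - 26807) + (54 + 66*(-2*(-3))) = -26812 + (54 + 66*6) = -26812 + (54 + 396) = -26812 + 450 = -26362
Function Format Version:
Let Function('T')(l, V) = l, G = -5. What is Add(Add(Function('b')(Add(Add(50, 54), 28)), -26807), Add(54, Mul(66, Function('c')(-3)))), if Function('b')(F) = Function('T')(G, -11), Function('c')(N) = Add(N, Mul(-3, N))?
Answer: -26362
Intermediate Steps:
Function('c')(N) = Mul(-2, N)
Function('b')(F) = -5
Add(Add(Function('b')(Add(Add(50, 54), 28)), -26807), Add(54, Mul(66, Function('c')(-3)))) = Add(Add(-5, -26807), Add(54, Mul(66, Mul(-2, -3)))) = Add(-26812, Add(54, Mul(66, 6))) = Add(-26812, Add(54, 396)) = Add(-26812, 450) = -26362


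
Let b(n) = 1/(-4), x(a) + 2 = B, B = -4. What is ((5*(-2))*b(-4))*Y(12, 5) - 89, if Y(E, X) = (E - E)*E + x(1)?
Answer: -104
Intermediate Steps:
x(a) = -6 (x(a) = -2 - 4 = -6)
b(n) = -¼
Y(E, X) = -6 (Y(E, X) = (E - E)*E - 6 = 0*E - 6 = 0 - 6 = -6)
((5*(-2))*b(-4))*Y(12, 5) - 89 = ((5*(-2))*(-¼))*(-6) - 89 = -10*(-¼)*(-6) - 89 = (5/2)*(-6) - 89 = -15 - 89 = -104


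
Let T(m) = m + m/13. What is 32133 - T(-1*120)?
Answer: 419409/13 ≈ 32262.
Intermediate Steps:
T(m) = 14*m/13 (T(m) = m + m/13 = 14*m/13)
32133 - T(-1*120) = 32133 - 14*(-1*120)/13 = 32133 - 14*(-120)/13 = 32133 - 1*(-1680/13) = 32133 + 1680/13 = 419409/13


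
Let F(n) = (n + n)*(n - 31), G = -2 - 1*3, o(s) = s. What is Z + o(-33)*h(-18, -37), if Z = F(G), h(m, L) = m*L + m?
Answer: -21024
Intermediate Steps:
G = -5 (G = -2 - 3 = -5)
F(n) = 2*n*(-31 + n) (F(n) = (2*n)*(-31 + n) = 2*n*(-31 + n))
h(m, L) = m + L*m (h(m, L) = L*m + m = m + L*m)
Z = 360 (Z = 2*(-5)*(-31 - 5) = 2*(-5)*(-36) = 360)
Z + o(-33)*h(-18, -37) = 360 - (-594)*(1 - 37) = 360 - (-594)*(-36) = 360 - 33*648 = 360 - 21384 = -21024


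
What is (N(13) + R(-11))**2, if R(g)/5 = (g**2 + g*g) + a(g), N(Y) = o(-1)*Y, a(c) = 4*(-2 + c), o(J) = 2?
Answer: 952576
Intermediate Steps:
a(c) = -8 + 4*c
N(Y) = 2*Y
R(g) = -40 + 10*g**2 + 20*g (R(g) = 5*((g**2 + g*g) + (-8 + 4*g)) = 5*((g**2 + g**2) + (-8 + 4*g)) = 5*(2*g**2 + (-8 + 4*g)) = 5*(-8 + 2*g**2 + 4*g) = -40 + 10*g**2 + 20*g)
(N(13) + R(-11))**2 = (2*13 + (-40 + 10*(-11)**2 + 20*(-11)))**2 = (26 + (-40 + 10*121 - 220))**2 = (26 + (-40 + 1210 - 220))**2 = (26 + 950)**2 = 976**2 = 952576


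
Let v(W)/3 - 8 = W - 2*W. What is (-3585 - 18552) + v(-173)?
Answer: -21594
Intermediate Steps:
v(W) = 24 - 3*W (v(W) = 24 + 3*(W - 2*W) = 24 + 3*(-W) = 24 - 3*W)
(-3585 - 18552) + v(-173) = (-3585 - 18552) + (24 - 3*(-173)) = -22137 + (24 + 519) = -22137 + 543 = -21594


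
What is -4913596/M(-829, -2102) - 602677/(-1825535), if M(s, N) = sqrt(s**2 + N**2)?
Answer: 602677/1825535 - 4913596*sqrt(5105645)/5105645 ≈ -2174.2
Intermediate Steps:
M(s, N) = sqrt(N**2 + s**2)
-4913596/M(-829, -2102) - 602677/(-1825535) = -4913596/sqrt((-2102)**2 + (-829)**2) - 602677/(-1825535) = -4913596/sqrt(4418404 + 687241) - 602677*(-1/1825535) = -4913596*sqrt(5105645)/5105645 + 602677/1825535 = 602677/1825535 - 4913596*sqrt(5105645)/5105645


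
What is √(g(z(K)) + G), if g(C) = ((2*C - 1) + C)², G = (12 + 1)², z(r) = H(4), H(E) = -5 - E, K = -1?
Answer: √953 ≈ 30.871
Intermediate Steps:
z(r) = -9 (z(r) = -5 - 1*4 = -5 - 4 = -9)
G = 169 (G = 13² = 169)
g(C) = (-1 + 3*C)² (g(C) = ((-1 + 2*C) + C)² = (-1 + 3*C)²)
√(g(z(K)) + G) = √((-1 + 3*(-9))² + 169) = √((-1 - 27)² + 169) = √((-28)² + 169) = √(784 + 169) = √953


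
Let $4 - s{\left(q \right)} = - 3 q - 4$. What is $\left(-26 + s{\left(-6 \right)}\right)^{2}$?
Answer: $1296$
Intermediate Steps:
$s{\left(q \right)} = 8 + 3 q$ ($s{\left(q \right)} = 4 - \left(- 3 q - 4\right) = 4 - \left(-4 - 3 q\right) = 4 + \left(4 + 3 q\right) = 8 + 3 q$)
$\left(-26 + s{\left(-6 \right)}\right)^{2} = \left(-26 + \left(8 + 3 \left(-6\right)\right)\right)^{2} = \left(-26 + \left(8 - 18\right)\right)^{2} = \left(-26 - 10\right)^{2} = \left(-36\right)^{2} = 1296$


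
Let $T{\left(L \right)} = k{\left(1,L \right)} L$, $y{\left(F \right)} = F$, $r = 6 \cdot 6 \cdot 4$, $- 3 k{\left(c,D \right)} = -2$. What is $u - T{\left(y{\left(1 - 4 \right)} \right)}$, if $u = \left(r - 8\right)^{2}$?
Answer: $18498$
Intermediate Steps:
$k{\left(c,D \right)} = \frac{2}{3}$ ($k{\left(c,D \right)} = \left(- \frac{1}{3}\right) \left(-2\right) = \frac{2}{3}$)
$r = 144$ ($r = 36 \cdot 4 = 144$)
$u = 18496$ ($u = \left(144 - 8\right)^{2} = 136^{2} = 18496$)
$T{\left(L \right)} = \frac{2 L}{3}$
$u - T{\left(y{\left(1 - 4 \right)} \right)} = 18496 - \frac{2 \left(1 - 4\right)}{3} = 18496 - \frac{2}{3} \left(-3\right) = 18496 - -2 = 18496 + 2 = 18498$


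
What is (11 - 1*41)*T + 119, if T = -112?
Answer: 3479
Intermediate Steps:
(11 - 1*41)*T + 119 = (11 - 1*41)*(-112) + 119 = (11 - 41)*(-112) + 119 = -30*(-112) + 119 = 3360 + 119 = 3479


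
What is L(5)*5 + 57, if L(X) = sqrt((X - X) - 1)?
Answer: 57 + 5*I ≈ 57.0 + 5.0*I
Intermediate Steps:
L(X) = I (L(X) = sqrt(0 - 1) = sqrt(-1) = I)
L(5)*5 + 57 = I*5 + 57 = 5*I + 57 = 57 + 5*I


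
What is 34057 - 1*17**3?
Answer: 29144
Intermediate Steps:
34057 - 1*17**3 = 34057 - 1*4913 = 34057 - 4913 = 29144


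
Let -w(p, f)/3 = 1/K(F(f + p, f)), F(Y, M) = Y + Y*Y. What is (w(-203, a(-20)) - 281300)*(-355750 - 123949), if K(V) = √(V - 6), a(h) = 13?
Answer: 134939328700 + 43609*√561/136 ≈ 1.3494e+11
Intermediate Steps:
F(Y, M) = Y + Y²
K(V) = √(-6 + V)
w(p, f) = -3/√(-6 + (f + p)*(1 + f + p)) (w(p, f) = -3/√(-6 + (f + p)*(1 + (f + p))) = -3/√(-6 + (f + p)*(1 + f + p)))
(w(-203, a(-20)) - 281300)*(-355750 - 123949) = (-3/√(-6 + (13 - 203)*(1 + 13 - 203)) - 281300)*(-355750 - 123949) = (-3/√(-6 - 190*(-189)) - 281300)*(-479699) = (-3/√(-6 + 35910) - 281300)*(-479699) = (-√561/1496 - 281300)*(-479699) = (-281300 - √561/1496)*(-479699) = 134939328700 + 43609*√561/136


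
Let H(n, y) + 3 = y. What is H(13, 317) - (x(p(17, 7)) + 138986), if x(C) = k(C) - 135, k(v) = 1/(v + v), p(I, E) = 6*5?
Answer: -8312221/60 ≈ -1.3854e+5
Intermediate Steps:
H(n, y) = -3 + y
p(I, E) = 30
k(v) = 1/(2*v)
x(C) = -135 + 1/(2*C) (x(C) = 1/(2*C) - 135 = -135 + 1/(2*C))
H(13, 317) - (x(p(17, 7)) + 138986) = (-3 + 317) - ((-135 + (1/2)/30) + 138986) = 314 - ((-135 + (1/2)*(1/30)) + 138986) = 314 - ((-135 + 1/60) + 138986) = 314 - (-8099/60 + 138986) = 314 - 1*8331061/60 = 314 - 8331061/60 = -8312221/60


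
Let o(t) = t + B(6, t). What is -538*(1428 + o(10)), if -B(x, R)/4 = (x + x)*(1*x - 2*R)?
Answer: -1135180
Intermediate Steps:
B(x, R) = -8*x*(x - 2*R) (B(x, R) = -4*(x + x)*(1*x - 2*R) = -4*2*x*(x - 2*R) = -8*x*(x - 2*R))
o(t) = -288 + 97*t (o(t) = t + 8*6*(-1*6 + 2*t) = t + 8*6*(-6 + 2*t) = t + (-288 + 96*t) = -288 + 97*t)
-538*(1428 + o(10)) = -538*(1428 + (-288 + 97*10)) = -538*(1428 + (-288 + 970)) = -538*(1428 + 682) = -538*2110 = -1135180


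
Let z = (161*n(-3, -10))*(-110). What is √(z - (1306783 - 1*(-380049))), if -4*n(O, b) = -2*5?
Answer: I*√1731107 ≈ 1315.7*I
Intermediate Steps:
n(O, b) = 5/2 (n(O, b) = -(-1)*5/2 = -¼*(-10) = 5/2)
z = -44275 (z = (161*(5/2))*(-110) = (805/2)*(-110) = -44275)
√(z - (1306783 - 1*(-380049))) = √(-44275 - (1306783 - 1*(-380049))) = √(-44275 - (1306783 + 380049)) = √(-44275 - 1*1686832) = √(-44275 - 1686832) = √(-1731107) = I*√1731107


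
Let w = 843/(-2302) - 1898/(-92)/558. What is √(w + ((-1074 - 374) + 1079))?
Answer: I*√8954593792618465/4923978 ≈ 19.218*I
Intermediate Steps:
w = -9726763/29543868 (w = 843*(-1/2302) - 1898*(-1/92)*(1/558) = -843/2302 + (949/46)*(1/558) = -843/2302 + 949/25668 = -9726763/29543868 ≈ -0.32923)
√(w + ((-1074 - 374) + 1079)) = √(-9726763/29543868 + ((-1074 - 374) + 1079)) = √(-9726763/29543868 + (-1448 + 1079)) = √(-9726763/29543868 - 369) = √(-10911414055/29543868) = I*√8954593792618465/4923978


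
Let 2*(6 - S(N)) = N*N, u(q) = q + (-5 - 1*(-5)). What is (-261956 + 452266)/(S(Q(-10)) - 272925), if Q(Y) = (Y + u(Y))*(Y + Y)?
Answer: -190310/352919 ≈ -0.53925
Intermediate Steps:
u(q) = q (u(q) = q + (-5 + 5) = q + 0 = q)
Q(Y) = 4*Y**2 (Q(Y) = (Y + Y)*(Y + Y) = (2*Y)*(2*Y) = 4*Y**2)
S(N) = 6 - N**2/2 (S(N) = 6 - N*N/2 = 6 - N**2/2)
(-261956 + 452266)/(S(Q(-10)) - 272925) = (-261956 + 452266)/((6 - (4*(-10)**2)**2/2) - 272925) = 190310/((6 - (4*100)**2/2) - 272925) = 190310/((6 - 1/2*400**2) - 272925) = 190310/((6 - 1/2*160000) - 272925) = 190310/((6 - 80000) - 272925) = 190310/(-79994 - 272925) = 190310/(-352919) = 190310*(-1/352919) = -190310/352919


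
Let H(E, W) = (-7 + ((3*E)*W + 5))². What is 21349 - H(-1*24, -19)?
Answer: -1844607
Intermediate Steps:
H(E, W) = (-2 + 3*E*W)² (H(E, W) = (-7 + (3*E*W + 5))² = (-7 + (5 + 3*E*W))² = (-2 + 3*E*W)²)
21349 - H(-1*24, -19) = 21349 - (-2 + 3*(-1*24)*(-19))² = 21349 - (-2 + 3*(-24)*(-19))² = 21349 - (-2 + 1368)² = 21349 - 1*1366² = 21349 - 1*1865956 = 21349 - 1865956 = -1844607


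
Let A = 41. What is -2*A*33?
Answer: -2706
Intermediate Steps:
-2*A*33 = -2*41*33 = -82*33 = -2706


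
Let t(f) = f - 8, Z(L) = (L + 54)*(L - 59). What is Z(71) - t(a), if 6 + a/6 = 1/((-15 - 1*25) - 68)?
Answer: 27793/18 ≈ 1544.1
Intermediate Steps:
Z(L) = (-59 + L)*(54 + L) (Z(L) = (54 + L)*(-59 + L) = (-59 + L)*(54 + L))
a = -649/18 (a = -36 + 6/((-15 - 1*25) - 68) = -36 + 6/((-15 - 25) - 68) = -36 + 6/(-40 - 68) = -36 + 6/(-108) = -36 + 6*(-1/108) = -36 - 1/18 = -649/18 ≈ -36.056)
t(f) = -8 + f
Z(71) - t(a) = (-3186 + 71² - 5*71) - (-8 - 649/18) = (-3186 + 5041 - 355) - 1*(-793/18) = 1500 + 793/18 = 27793/18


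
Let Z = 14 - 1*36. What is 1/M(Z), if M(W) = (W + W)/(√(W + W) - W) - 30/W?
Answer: 11*(√11 - 11*I)/(15*√11 + 77*I) ≈ -0.89267 - 1.0506*I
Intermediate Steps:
Z = -22 (Z = 14 - 36 = -22)
M(W) = -30/W + 2*W/(-W + √2*√W) (M(W) = (2*W)/(√(2*W) - W) - 30/W = (2*W)/(√2*√W - W) - 30/W = (2*W)/(-W + √2*√W) - 30/W = 2*W/(-W + √2*√W) - 30/W = -30/W + 2*W/(-W + √2*√W))
1/M(Z) = 1/(2*((-22)² + 15*(-22) - 15*√2*√(-22))/(-1*(-22)² + √2*(-22)^(3/2))) = 1/(2*(484 - 330 - 15*√2*I*√22)/(-1*484 + √2*(-22*I*√22))) = 1/(2*(484 - 330 - 30*I*√11)/(-484 - 44*I*√11)) = 1/(2*(154 - 30*I*√11)/(-484 - 44*I*√11)) = (-484 - 44*I*√11)/(2*(154 - 30*I*√11))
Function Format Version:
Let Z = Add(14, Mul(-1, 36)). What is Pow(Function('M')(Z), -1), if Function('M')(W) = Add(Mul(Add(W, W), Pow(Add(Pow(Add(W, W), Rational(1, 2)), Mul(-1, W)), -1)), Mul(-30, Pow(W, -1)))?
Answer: Mul(11, Pow(Add(Mul(15, Pow(11, Rational(1, 2))), Mul(77, I)), -1), Add(Pow(11, Rational(1, 2)), Mul(-11, I))) ≈ Add(-0.89267, Mul(-1.0506, I))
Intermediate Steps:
Z = -22 (Z = Add(14, -36) = -22)
Function('M')(W) = Add(Mul(-30, Pow(W, -1)), Mul(2, W, Pow(Add(Mul(-1, W), Mul(Pow(2, Rational(1, 2)), Pow(W, Rational(1, 2)))), -1))) (Function('M')(W) = Add(Mul(Mul(2, W), Pow(Add(Pow(Mul(2, W), Rational(1, 2)), Mul(-1, W)), -1)), Mul(-30, Pow(W, -1))) = Add(Mul(Mul(2, W), Pow(Add(Mul(Pow(2, Rational(1, 2)), Pow(W, Rational(1, 2))), Mul(-1, W)), -1)), Mul(-30, Pow(W, -1))) = Add(Mul(Mul(2, W), Pow(Add(Mul(-1, W), Mul(Pow(2, Rational(1, 2)), Pow(W, Rational(1, 2)))), -1)), Mul(-30, Pow(W, -1))) = Add(Mul(2, W, Pow(Add(Mul(-1, W), Mul(Pow(2, Rational(1, 2)), Pow(W, Rational(1, 2)))), -1)), Mul(-30, Pow(W, -1))) = Add(Mul(-30, Pow(W, -1)), Mul(2, W, Pow(Add(Mul(-1, W), Mul(Pow(2, Rational(1, 2)), Pow(W, Rational(1, 2)))), -1))))
Pow(Function('M')(Z), -1) = Pow(Mul(2, Pow(Add(Mul(-1, Pow(-22, 2)), Mul(Pow(2, Rational(1, 2)), Pow(-22, Rational(3, 2)))), -1), Add(Pow(-22, 2), Mul(15, -22), Mul(-15, Pow(2, Rational(1, 2)), Pow(-22, Rational(1, 2))))), -1) = Pow(Mul(2, Pow(Add(Mul(-1, 484), Mul(Pow(2, Rational(1, 2)), Mul(-22, I, Pow(22, Rational(1, 2))))), -1), Add(484, -330, Mul(-15, Pow(2, Rational(1, 2)), Mul(I, Pow(22, Rational(1, 2)))))), -1) = Pow(Mul(2, Pow(Add(-484, Mul(-44, I, Pow(11, Rational(1, 2)))), -1), Add(484, -330, Mul(-30, I, Pow(11, Rational(1, 2))))), -1) = Pow(Mul(2, Pow(Add(-484, Mul(-44, I, Pow(11, Rational(1, 2)))), -1), Add(154, Mul(-30, I, Pow(11, Rational(1, 2))))), -1) = Mul(Rational(1, 2), Pow(Add(154, Mul(-30, I, Pow(11, Rational(1, 2)))), -1), Add(-484, Mul(-44, I, Pow(11, Rational(1, 2)))))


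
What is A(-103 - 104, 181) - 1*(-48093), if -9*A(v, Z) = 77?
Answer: 432760/9 ≈ 48084.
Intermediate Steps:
A(v, Z) = -77/9 (A(v, Z) = -⅑*77 = -77/9)
A(-103 - 104, 181) - 1*(-48093) = -77/9 - 1*(-48093) = -77/9 + 48093 = 432760/9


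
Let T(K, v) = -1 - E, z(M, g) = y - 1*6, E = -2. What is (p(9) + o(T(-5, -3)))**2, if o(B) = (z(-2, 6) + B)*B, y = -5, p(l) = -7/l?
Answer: 9409/81 ≈ 116.16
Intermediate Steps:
z(M, g) = -11 (z(M, g) = -5 - 1*6 = -5 - 6 = -11)
T(K, v) = 1 (T(K, v) = -1 - 1*(-2) = -1 + 2 = 1)
o(B) = B*(-11 + B) (o(B) = (-11 + B)*B = B*(-11 + B))
(p(9) + o(T(-5, -3)))**2 = (-7/9 + 1*(-11 + 1))**2 = (-7*1/9 + 1*(-10))**2 = (-7/9 - 10)**2 = (-97/9)**2 = 9409/81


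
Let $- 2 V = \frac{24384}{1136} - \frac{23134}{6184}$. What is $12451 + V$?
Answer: $\frac{5462894913}{439064} \approx 12442.0$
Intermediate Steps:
$V = - \frac{3890951}{439064}$ ($V = - \frac{\frac{24384}{1136} - \frac{23134}{6184}}{2} = - \frac{24384 \cdot \frac{1}{1136} - \frac{11567}{3092}}{2} = - \frac{\frac{1524}{71} - \frac{11567}{3092}}{2} = \left(- \frac{1}{2}\right) \frac{3890951}{219532} = - \frac{3890951}{439064} \approx -8.8619$)
$12451 + V = 12451 - \frac{3890951}{439064} = \frac{5462894913}{439064}$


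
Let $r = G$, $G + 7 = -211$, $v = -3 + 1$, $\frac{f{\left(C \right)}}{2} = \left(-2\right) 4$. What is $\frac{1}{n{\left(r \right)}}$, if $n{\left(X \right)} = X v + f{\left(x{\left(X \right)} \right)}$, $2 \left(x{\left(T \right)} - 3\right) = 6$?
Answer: $\frac{1}{420} \approx 0.002381$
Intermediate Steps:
$x{\left(T \right)} = 6$ ($x{\left(T \right)} = 3 + \frac{1}{2} \cdot 6 = 3 + 3 = 6$)
$f{\left(C \right)} = -16$ ($f{\left(C \right)} = 2 \left(\left(-2\right) 4\right) = 2 \left(-8\right) = -16$)
$v = -2$
$G = -218$ ($G = -7 - 211 = -218$)
$r = -218$
$n{\left(X \right)} = -16 - 2 X$ ($n{\left(X \right)} = X \left(-2\right) - 16 = - 2 X - 16 = -16 - 2 X$)
$\frac{1}{n{\left(r \right)}} = \frac{1}{-16 - -436} = \frac{1}{-16 + 436} = \frac{1}{420}$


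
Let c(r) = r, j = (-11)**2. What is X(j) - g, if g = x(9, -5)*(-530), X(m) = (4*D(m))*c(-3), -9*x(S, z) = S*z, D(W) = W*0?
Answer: 2650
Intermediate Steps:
j = 121
D(W) = 0
x(S, z) = -S*z/9
X(m) = 0 (X(m) = (4*0)*(-3) = 0*(-3) = 0)
g = -2650 (g = -1/9*9*(-5)*(-530) = 5*(-530) = -2650)
X(j) - g = 0 - 1*(-2650) = 0 + 2650 = 2650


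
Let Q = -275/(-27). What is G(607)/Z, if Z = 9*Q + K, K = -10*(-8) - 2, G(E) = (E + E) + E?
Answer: 5463/509 ≈ 10.733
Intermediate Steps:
Q = 275/27 (Q = -275*(-1/27) = 275/27 ≈ 10.185)
G(E) = 3*E (G(E) = 2*E + E = 3*E)
K = 78 (K = 80 - 2 = 78)
Z = 509/3 (Z = 9*(275/27) + 78 = 275/3 + 78 = 509/3 ≈ 169.67)
G(607)/Z = (3*607)/(509/3) = 1821*(3/509) = 5463/509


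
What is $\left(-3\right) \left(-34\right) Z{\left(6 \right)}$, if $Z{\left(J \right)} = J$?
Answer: $612$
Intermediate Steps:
$\left(-3\right) \left(-34\right) Z{\left(6 \right)} = \left(-3\right) \left(-34\right) 6 = 102 \cdot 6 = 612$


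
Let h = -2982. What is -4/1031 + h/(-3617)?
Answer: 3059974/3729127 ≈ 0.82056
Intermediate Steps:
-4/1031 + h/(-3617) = -4/1031 - 2982/(-3617) = -4*1/1031 - 2982*(-1/3617) = -4/1031 + 2982/3617 = 3059974/3729127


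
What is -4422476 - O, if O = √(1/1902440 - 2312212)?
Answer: -4422476 - I*√2092134478911865190/951220 ≈ -4.4225e+6 - 1520.6*I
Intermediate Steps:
O = I*√2092134478911865190/951220 (O = √(1/1902440 - 2312212) = √(-4398844597279/1902440) = I*√2092134478911865190/951220 ≈ 1520.6*I)
-4422476 - O = -4422476 - I*√2092134478911865190/951220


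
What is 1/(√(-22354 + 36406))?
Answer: √3513/7026 ≈ 0.0084359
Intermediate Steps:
1/(√(-22354 + 36406)) = 1/(√14052) = 1/(2*√3513) = √3513/7026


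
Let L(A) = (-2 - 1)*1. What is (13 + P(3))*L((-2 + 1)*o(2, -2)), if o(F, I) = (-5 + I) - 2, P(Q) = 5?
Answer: -54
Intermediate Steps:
o(F, I) = -7 + I
L(A) = -3 (L(A) = -3*1 = -3)
(13 + P(3))*L((-2 + 1)*o(2, -2)) = (13 + 5)*(-3) = 18*(-3) = -54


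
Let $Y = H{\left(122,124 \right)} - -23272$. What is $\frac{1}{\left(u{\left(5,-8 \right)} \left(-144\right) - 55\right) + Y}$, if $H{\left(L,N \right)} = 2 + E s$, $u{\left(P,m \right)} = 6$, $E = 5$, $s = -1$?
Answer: $\frac{1}{22350} \approx 4.4743 \cdot 10^{-5}$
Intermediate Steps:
$H{\left(L,N \right)} = -3$ ($H{\left(L,N \right)} = 2 + 5 \left(-1\right) = 2 - 5 = -3$)
$Y = 23269$ ($Y = -3 - -23272 = -3 + 23272 = 23269$)
$\frac{1}{\left(u{\left(5,-8 \right)} \left(-144\right) - 55\right) + Y} = \frac{1}{\left(6 \left(-144\right) - 55\right) + 23269} = \frac{1}{\left(-864 - 55\right) + 23269} = \frac{1}{-919 + 23269} = \frac{1}{22350}$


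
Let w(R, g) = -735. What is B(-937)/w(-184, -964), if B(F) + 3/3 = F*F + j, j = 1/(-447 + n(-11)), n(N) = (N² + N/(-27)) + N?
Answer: -2659657719/2226560 ≈ -1194.5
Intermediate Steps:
n(N) = N² + 26*N/27 (n(N) = (N² - N/27) + N = N² + 26*N/27)
j = -27/9088 (j = 1/(-447 + (1/27)*(-11)*(26 + 27*(-11))) = 1/(-447 + (1/27)*(-11)*(26 - 297)) = 1/(-447 + (1/27)*(-11)*(-271)) = 1/(-447 + 2981/27) = 1/(-9088/27) = -27/9088 ≈ -0.0029709)
B(F) = -9115/9088 + F² (B(F) = -1 + (F*F - 27/9088) = -1 + (F² - 27/9088) = -1 + (-27/9088 + F²) = -9115/9088 + F²)
B(-937)/w(-184, -964) = (-9115/9088 + (-937)²)/(-735) = (-9115/9088 + 877969)*(-1/735) = (7978973157/9088)*(-1/735) = -2659657719/2226560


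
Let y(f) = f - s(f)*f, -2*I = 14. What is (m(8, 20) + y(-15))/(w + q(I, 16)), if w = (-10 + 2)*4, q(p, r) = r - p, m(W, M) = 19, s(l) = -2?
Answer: 26/9 ≈ 2.8889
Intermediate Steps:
I = -7 (I = -½*14 = -7)
w = -32 (w = -8*4 = -32)
y(f) = 3*f (y(f) = f - (-2)*f = f + 2*f = 3*f)
(m(8, 20) + y(-15))/(w + q(I, 16)) = (19 + 3*(-15))/(-32 + (16 - 1*(-7))) = (19 - 45)/(-32 + (16 + 7)) = -26/(-32 + 23) = -26/(-9) = -26*(-⅑) = 26/9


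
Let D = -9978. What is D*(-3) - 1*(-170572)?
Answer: 200506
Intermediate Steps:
D*(-3) - 1*(-170572) = -9978*(-3) - 1*(-170572) = 29934 + 170572 = 200506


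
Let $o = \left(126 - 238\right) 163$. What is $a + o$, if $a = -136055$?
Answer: $-154311$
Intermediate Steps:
$o = -18256$ ($o = \left(-112\right) 163 = -18256$)
$a + o = -136055 - 18256 = -154311$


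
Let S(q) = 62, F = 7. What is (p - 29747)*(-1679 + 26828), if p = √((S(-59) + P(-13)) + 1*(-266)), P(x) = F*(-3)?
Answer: -748107303 + 377235*I ≈ -7.4811e+8 + 3.7724e+5*I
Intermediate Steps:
P(x) = -21 (P(x) = 7*(-3) = -21)
p = 15*I (p = √((62 - 21) + 1*(-266)) = √(41 - 266) = √(-225) = 15*I ≈ 15.0*I)
(p - 29747)*(-1679 + 26828) = (15*I - 29747)*(-1679 + 26828) = (-29747 + 15*I)*25149 = -748107303 + 377235*I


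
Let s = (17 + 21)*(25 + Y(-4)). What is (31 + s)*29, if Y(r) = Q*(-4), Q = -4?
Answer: 46081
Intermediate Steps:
Y(r) = 16 (Y(r) = -4*(-4) = 16)
s = 1558 (s = (17 + 21)*(25 + 16) = 38*41 = 1558)
(31 + s)*29 = (31 + 1558)*29 = 1589*29 = 46081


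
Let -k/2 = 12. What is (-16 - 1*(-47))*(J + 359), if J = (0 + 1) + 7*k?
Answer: 5952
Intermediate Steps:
k = -24 (k = -2*12 = -24)
J = -167 (J = (0 + 1) + 7*(-24) = 1 - 168 = -167)
(-16 - 1*(-47))*(J + 359) = (-16 - 1*(-47))*(-167 + 359) = (-16 + 47)*192 = 31*192 = 5952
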